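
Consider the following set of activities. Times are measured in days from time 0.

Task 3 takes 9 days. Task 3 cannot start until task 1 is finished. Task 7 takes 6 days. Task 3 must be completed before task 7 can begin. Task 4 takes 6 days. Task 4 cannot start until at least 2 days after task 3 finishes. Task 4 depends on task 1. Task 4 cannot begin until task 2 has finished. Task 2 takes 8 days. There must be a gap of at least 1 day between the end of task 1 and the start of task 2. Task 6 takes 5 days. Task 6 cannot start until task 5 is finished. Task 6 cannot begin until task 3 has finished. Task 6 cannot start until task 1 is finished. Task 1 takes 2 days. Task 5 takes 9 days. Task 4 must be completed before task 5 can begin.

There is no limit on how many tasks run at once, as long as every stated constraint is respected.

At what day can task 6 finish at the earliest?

Task 1 can start immediately at day 0; it finishes at day 2.
Task 3 waits on task 1 (finishes day 2), so it starts at day 2 and finishes at 2 + 9 = day 11.
Task 2 cannot begin until task 1 (finishes day 2, plus 1-day gap → day 3). It runs from day 3 to 3 + 8 = day 11.
For task 4: task 3 (finishes day 11, plus 2-day gap → day 13); task 1 (finishes day 2); task 2 (finishes day 11). Taking the maximum gives a start of day 13, and it finishes at 13 + 6 = day 19.
After task 4 (finishes day 19), task 5 can start at day 19 and finishes at day 28.
Task 6 needs all of task 5 (finishes day 28); task 3 (finishes day 11); task 1 (finishes day 2). That puts its earliest start at day 28; it finishes at 28 + 5 = day 33.

33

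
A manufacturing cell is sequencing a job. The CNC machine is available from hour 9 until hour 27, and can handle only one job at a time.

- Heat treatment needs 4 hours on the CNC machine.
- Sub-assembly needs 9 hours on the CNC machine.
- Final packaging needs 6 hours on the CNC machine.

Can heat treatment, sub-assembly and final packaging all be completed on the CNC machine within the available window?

The CNC machine window is 27 − 9 = 18 hours.
Running back to back, the jobs need 4 + 9 + 6 = 19 hours on the CNC machine.
Since 19 > 18, they cannot all fit.

No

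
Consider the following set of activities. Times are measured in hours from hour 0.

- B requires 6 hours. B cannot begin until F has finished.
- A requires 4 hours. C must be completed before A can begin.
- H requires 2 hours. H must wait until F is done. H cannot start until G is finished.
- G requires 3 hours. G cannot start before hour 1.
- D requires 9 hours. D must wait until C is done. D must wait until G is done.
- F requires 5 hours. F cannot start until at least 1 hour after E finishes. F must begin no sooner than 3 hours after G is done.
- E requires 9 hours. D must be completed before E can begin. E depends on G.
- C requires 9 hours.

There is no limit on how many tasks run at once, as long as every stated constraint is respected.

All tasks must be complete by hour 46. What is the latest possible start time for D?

16

B has no dependents, so it just needs to finish by hour 46. Starting by 46 − 6 = hour 40 achieves that.
To finish by hour 46, H (duration 2) must start no later than hour 44.
F must finish in time for B (must start by hour 40); H (must start by hour 44). The tightest is hour 40, so F must start by 40 − 5 = hour 35.
E must finish before F (must start by hour 35, minus 1-hour gap → hour 34). With a 9-hour duration, E must start by 34 − 9 = hour 25.
Since E (must start by hour 25) depends on it, D must finish by hour 25. Backing off its 9-hour duration gives a latest start of hour 16.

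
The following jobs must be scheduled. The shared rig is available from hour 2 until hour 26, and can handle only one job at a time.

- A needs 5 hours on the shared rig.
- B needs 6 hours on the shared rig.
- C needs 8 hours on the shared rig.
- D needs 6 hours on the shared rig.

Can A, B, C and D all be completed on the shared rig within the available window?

The shared rig window is 26 − 2 = 24 hours.
Running back to back, the jobs need 5 + 6 + 8 + 6 = 25 hours on the shared rig.
Since 25 > 24, they cannot all fit.

No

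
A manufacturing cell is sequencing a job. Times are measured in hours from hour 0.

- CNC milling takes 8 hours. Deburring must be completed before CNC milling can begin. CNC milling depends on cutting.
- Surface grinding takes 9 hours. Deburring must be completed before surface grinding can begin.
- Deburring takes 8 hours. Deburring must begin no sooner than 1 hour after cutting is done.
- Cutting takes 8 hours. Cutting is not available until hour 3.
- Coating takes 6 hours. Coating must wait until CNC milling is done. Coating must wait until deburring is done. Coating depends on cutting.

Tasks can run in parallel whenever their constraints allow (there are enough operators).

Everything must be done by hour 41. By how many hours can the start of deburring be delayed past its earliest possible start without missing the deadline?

Cutting waits on its own release at hour 3, so it starts at hour 3 and finishes at 3 + 8 = hour 11.
Deburring waits on cutting (finishes hour 11, plus 1-hour gap → hour 12), so it starts at hour 12 and finishes at 12 + 8 = hour 20.

Working backward from the deadline:
To finish by hour 41, coating (duration 6) must start no later than hour 35.
Since coating (must start by hour 35) depends on it, CNC milling must finish by hour 35. Backing off its 8-hour duration gives a latest start of hour 27.
Surface grinding has no dependents, so it just needs to finish by hour 41. Starting by 41 − 9 = hour 32 achieves that.
Deburring has several dependents: CNC milling (must start by hour 27); surface grinding (must start by hour 32); coating (must start by hour 35). The earliest of those limits is hour 27, so deburring must start by 27 − 8 = hour 19.
So deburring can start as early as hour 12 and as late as hour 19, giving 19 − 12 = 7 hours of slack.

7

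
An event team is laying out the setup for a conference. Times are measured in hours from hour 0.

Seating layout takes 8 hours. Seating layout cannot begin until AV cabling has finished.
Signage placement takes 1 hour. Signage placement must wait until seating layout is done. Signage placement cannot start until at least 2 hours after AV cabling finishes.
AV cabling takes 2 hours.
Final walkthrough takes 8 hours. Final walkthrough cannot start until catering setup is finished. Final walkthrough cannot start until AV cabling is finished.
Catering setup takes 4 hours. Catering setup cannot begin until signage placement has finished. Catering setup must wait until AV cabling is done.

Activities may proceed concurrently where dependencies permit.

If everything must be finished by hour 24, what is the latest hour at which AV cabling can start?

1

Final walkthrough has no dependents, so it just needs to finish by hour 24. Starting by 24 − 8 = hour 16 achieves that.
Catering setup must finish before final walkthrough (must start by hour 16). With a 4-hour duration, catering setup must start by 16 − 4 = hour 12.
Since catering setup (must start by hour 12) depends on it, signage placement must finish by hour 12. Backing off its 1-hour duration gives a latest start of hour 11.
Seating layout must finish before signage placement (must start by hour 11). With an 8-hour duration, seating layout must start by 11 − 8 = hour 3.
AV cabling has several dependents: seating layout (must start by hour 3); signage placement (must start by hour 11, minus 2-hour gap → hour 9); catering setup (must start by hour 12); final walkthrough (must start by hour 16). The earliest of those limits is hour 3, so AV cabling must start by 3 − 2 = hour 1.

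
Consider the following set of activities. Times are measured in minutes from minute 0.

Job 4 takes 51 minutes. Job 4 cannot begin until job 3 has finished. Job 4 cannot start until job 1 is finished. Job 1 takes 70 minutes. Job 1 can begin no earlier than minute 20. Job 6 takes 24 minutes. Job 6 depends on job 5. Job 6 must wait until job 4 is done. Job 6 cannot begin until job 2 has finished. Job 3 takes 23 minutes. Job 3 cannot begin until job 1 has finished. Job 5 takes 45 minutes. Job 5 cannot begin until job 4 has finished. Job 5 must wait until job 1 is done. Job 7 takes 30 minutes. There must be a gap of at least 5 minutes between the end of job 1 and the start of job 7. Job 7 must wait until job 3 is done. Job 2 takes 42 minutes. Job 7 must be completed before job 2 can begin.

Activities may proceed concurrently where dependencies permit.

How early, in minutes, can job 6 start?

209

Job 1 waits on its own release at minute 20, so it starts at minute 20 and finishes at 20 + 70 = minute 90.
Job 3 cannot begin until job 1 (finishes minute 90). It runs from minute 90 to 90 + 23 = minute 113.
Job 7 cannot start until job 1 (finishes minute 90, plus 5-minute gap → minute 95); job 3 (finishes minute 113). The controlling bound is minute 113, so job 7 finishes at 113 + 30 = minute 143.
Job 2 cannot begin until job 7 (finishes minute 143). It runs from minute 143 to 143 + 42 = minute 185.
Job 4 needs all of job 3 (finishes minute 113); job 1 (finishes minute 90). That puts its earliest start at minute 113; it finishes at 113 + 51 = minute 164.
For job 5: job 4 (finishes minute 164); job 1 (finishes minute 90). Taking the maximum gives a start of minute 164, and it finishes at 164 + 45 = minute 209.
Job 6 waits on job 5 (finishes minute 209); job 4 (finishes minute 164); job 2 (finishes minute 185). The latest of these is minute 209, which is the earliest job 6 can start.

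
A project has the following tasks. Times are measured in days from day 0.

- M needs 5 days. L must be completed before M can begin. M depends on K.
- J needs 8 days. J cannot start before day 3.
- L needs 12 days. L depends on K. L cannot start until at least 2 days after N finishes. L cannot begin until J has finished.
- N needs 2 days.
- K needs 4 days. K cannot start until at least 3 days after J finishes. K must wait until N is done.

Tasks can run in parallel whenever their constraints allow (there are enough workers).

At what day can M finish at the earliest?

N can start immediately at day 0; it finishes at day 2.
After its own release at day 3, J can start at day 3 and finishes at day 11.
K cannot start until J (finishes day 11, plus 3-day gap → day 14); N (finishes day 2). The controlling bound is day 14, so K finishes at 14 + 4 = day 18.
L needs all of K (finishes day 18); N (finishes day 2, plus 2-day gap → day 4); J (finishes day 11). That puts its earliest start at day 18; it finishes at 18 + 12 = day 30.
M needs all of L (finishes day 30); K (finishes day 18). That puts its earliest start at day 30; it finishes at 30 + 5 = day 35.

35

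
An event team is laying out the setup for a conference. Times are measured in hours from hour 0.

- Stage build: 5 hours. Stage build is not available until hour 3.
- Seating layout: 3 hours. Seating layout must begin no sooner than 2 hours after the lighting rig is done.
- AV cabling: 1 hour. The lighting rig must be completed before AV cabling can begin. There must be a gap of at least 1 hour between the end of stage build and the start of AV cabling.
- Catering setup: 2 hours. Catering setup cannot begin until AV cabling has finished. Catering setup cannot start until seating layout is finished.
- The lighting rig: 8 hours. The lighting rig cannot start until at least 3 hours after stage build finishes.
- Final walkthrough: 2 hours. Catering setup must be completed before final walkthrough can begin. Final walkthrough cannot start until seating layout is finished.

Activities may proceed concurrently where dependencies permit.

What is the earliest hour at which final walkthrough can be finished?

Stage build cannot begin until its own release at hour 3. It runs from hour 3 to 3 + 5 = hour 8.
After stage build (finishes hour 8, plus 3-hour gap → hour 11), the lighting rig can start at hour 11 and finishes at hour 19.
After the lighting rig (finishes hour 19, plus 2-hour gap → hour 21), seating layout can start at hour 21 and finishes at hour 24.
AV cabling has to wait for the lighting rig (finishes hour 19); stage build (finishes hour 8, plus 1-hour gap → hour 9). The latest of these is hour 19, so AV cabling runs hour 19 to 19 + 1 = hour 20.
For catering setup: AV cabling (finishes hour 20); seating layout (finishes hour 24). Taking the maximum gives a start of hour 24, and it finishes at 24 + 2 = hour 26.
Final walkthrough has to wait for catering setup (finishes hour 26); seating layout (finishes hour 24). The latest of these is hour 26, so final walkthrough runs hour 26 to 26 + 2 = hour 28.

28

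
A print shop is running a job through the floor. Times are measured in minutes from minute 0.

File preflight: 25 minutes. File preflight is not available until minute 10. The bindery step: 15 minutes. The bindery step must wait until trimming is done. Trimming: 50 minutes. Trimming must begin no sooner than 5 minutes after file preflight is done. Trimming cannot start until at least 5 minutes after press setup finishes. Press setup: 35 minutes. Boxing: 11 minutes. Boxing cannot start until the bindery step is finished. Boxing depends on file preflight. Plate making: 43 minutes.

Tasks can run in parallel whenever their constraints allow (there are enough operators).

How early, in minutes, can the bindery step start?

Press setup has no prerequisites, so it starts at minute 0 and finishes at minute 35.
File preflight cannot begin until its own release at minute 10. It runs from minute 10 to 10 + 25 = minute 35.
Trimming needs all of file preflight (finishes minute 35, plus 5-minute gap → minute 40); press setup (finishes minute 35, plus 5-minute gap → minute 40). That puts its earliest start at minute 40; it finishes at 40 + 50 = minute 90.
The bindery step waits on trimming (finishes minute 90), so the earliest it can start is minute 90.

90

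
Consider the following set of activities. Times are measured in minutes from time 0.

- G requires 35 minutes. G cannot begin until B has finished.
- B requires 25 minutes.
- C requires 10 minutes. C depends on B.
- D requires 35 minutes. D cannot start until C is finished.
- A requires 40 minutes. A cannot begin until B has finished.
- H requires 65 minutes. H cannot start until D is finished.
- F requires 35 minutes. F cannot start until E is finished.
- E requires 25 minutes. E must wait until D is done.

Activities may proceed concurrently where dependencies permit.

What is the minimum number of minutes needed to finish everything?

B has no prerequisites, so it starts at minute 0 and finishes at minute 25.
After B (finishes minute 25), G can start at minute 25 and finishes at minute 60.
After B (finishes minute 25), C can start at minute 25 and finishes at minute 35.
After C (finishes minute 35), D can start at minute 35 and finishes at minute 70.
H waits on D (finishes minute 70), so it starts at minute 70 and finishes at 70 + 65 = minute 135.
After D (finishes minute 70), E can start at minute 70 and finishes at minute 95.
After E (finishes minute 95), F can start at minute 95 and finishes at minute 130.
After B (finishes minute 25), A can start at minute 25 and finishes at minute 65.
All tasks are finished once the last one completes. Finish times: A at 65, B at 25, C at 35, D at 70, E at 95, F at 130, G at 60, H at 135. The latest is minute 135.

135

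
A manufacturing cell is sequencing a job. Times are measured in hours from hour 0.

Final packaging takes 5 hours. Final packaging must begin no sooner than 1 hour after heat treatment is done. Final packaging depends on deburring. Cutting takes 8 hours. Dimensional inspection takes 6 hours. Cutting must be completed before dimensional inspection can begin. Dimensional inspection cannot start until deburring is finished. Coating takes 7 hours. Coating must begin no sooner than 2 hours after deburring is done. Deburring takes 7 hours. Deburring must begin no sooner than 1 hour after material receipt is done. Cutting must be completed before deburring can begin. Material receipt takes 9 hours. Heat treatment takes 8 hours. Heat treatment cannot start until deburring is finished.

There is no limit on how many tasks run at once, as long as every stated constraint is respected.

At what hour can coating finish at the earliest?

26

Cutting can start immediately at hour 0; it finishes at hour 8.
Material receipt can start immediately at hour 0; it finishes at hour 9.
For deburring: material receipt (finishes hour 9, plus 1-hour gap → hour 10); cutting (finishes hour 8). Taking the maximum gives a start of hour 10, and it finishes at 10 + 7 = hour 17.
After deburring (finishes hour 17, plus 2-hour gap → hour 19), coating can start at hour 19 and finishes at hour 26.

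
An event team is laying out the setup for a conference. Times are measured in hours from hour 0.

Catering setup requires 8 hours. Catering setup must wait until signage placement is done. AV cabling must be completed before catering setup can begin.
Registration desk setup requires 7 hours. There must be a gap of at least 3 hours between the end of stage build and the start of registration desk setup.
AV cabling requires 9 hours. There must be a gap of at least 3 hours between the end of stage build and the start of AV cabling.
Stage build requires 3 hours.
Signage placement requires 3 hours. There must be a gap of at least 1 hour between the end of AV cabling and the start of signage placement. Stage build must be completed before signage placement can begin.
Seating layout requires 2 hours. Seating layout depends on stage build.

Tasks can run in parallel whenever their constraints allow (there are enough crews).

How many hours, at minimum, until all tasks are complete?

27

Stage build has no prerequisites, so it starts at hour 0 and finishes at hour 3.
Registration desk setup cannot begin until stage build (finishes hour 3, plus 3-hour gap → hour 6). It runs from hour 6 to 6 + 7 = hour 13.
Seating layout cannot begin until stage build (finishes hour 3). It runs from hour 3 to 3 + 2 = hour 5.
AV cabling cannot begin until stage build (finishes hour 3, plus 3-hour gap → hour 6). It runs from hour 6 to 6 + 9 = hour 15.
Signage placement needs all of AV cabling (finishes hour 15, plus 1-hour gap → hour 16); stage build (finishes hour 3). That puts its earliest start at hour 16; it finishes at 16 + 3 = hour 19.
Catering setup needs all of signage placement (finishes hour 19); AV cabling (finishes hour 15). That puts its earliest start at hour 19; it finishes at 19 + 8 = hour 27.
All tasks are finished once the last one completes. Finish times: Stage build at 3, AV cabling at 15, Seating layout at 5, Registration desk setup at 13, Signage placement at 19, Catering setup at 27. The latest is hour 27.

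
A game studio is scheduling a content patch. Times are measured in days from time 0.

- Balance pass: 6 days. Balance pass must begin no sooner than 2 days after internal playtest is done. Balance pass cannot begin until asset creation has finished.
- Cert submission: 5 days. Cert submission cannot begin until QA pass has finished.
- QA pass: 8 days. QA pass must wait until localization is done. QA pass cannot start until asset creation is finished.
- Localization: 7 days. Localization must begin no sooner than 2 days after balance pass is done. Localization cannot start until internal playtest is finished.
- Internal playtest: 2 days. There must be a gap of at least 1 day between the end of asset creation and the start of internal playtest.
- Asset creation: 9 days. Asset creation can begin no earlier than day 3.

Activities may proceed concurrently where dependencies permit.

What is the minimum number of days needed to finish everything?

45

Asset creation waits on its own release at day 3, so it starts at day 3 and finishes at 3 + 9 = day 12.
Internal playtest cannot begin until asset creation (finishes day 12, plus 1-day gap → day 13). It runs from day 13 to 13 + 2 = day 15.
For balance pass: internal playtest (finishes day 15, plus 2-day gap → day 17); asset creation (finishes day 12). Taking the maximum gives a start of day 17, and it finishes at 17 + 6 = day 23.
Localization cannot start until balance pass (finishes day 23, plus 2-day gap → day 25); internal playtest (finishes day 15). The controlling bound is day 25, so localization finishes at 25 + 7 = day 32.
QA pass needs all of localization (finishes day 32); asset creation (finishes day 12). That puts its earliest start at day 32; it finishes at 32 + 8 = day 40.
After QA pass (finishes day 40), cert submission can start at day 40 and finishes at day 45.
All tasks are finished once the last one completes. Finish times: Asset creation at 12, Internal playtest at 15, Balance pass at 23, Localization at 32, QA pass at 40, Cert submission at 45. The latest is day 45.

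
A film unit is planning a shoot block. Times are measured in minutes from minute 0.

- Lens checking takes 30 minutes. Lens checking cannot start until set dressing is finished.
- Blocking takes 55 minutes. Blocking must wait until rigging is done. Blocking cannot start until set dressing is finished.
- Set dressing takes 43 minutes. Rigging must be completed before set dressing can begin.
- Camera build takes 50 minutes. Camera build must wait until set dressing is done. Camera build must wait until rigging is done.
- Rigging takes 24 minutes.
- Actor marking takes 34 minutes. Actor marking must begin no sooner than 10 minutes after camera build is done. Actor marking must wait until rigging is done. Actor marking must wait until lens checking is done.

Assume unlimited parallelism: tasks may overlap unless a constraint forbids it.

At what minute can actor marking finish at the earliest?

161

Nothing blocks rigging, so it runs from minute 0 to minute 24.
Set dressing cannot begin until rigging (finishes minute 24). It runs from minute 24 to 24 + 43 = minute 67.
Lens checking cannot begin until set dressing (finishes minute 67). It runs from minute 67 to 67 + 30 = minute 97.
For camera build: set dressing (finishes minute 67); rigging (finishes minute 24). Taking the maximum gives a start of minute 67, and it finishes at 67 + 50 = minute 117.
Actor marking needs all of camera build (finishes minute 117, plus 10-minute gap → minute 127); rigging (finishes minute 24); lens checking (finishes minute 97). That puts its earliest start at minute 127; it finishes at 127 + 34 = minute 161.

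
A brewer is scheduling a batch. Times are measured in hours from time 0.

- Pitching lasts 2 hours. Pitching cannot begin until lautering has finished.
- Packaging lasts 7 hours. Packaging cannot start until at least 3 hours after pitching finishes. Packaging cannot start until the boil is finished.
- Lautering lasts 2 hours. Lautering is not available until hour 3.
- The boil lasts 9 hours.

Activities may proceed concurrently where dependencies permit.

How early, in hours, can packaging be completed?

The boil can start immediately at hour 0; it finishes at hour 9.
Lautering cannot begin until its own release at hour 3. It runs from hour 3 to 3 + 2 = hour 5.
After lautering (finishes hour 5), pitching can start at hour 5 and finishes at hour 7.
Packaging needs all of pitching (finishes hour 7, plus 3-hour gap → hour 10); the boil (finishes hour 9). That puts its earliest start at hour 10; it finishes at 10 + 7 = hour 17.

17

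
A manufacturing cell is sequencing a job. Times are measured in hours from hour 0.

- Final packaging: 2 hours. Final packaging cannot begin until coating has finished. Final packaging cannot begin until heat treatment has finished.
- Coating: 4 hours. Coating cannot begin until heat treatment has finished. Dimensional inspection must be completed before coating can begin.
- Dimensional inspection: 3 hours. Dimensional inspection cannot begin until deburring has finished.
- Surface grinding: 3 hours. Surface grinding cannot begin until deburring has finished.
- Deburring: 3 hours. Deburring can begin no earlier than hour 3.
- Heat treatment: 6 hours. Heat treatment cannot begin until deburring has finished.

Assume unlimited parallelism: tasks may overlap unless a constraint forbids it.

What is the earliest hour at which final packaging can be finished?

Deburring waits on its own release at hour 3, so it starts at hour 3 and finishes at 3 + 3 = hour 6.
After deburring (finishes hour 6), dimensional inspection can start at hour 6 and finishes at hour 9.
After deburring (finishes hour 6), heat treatment can start at hour 6 and finishes at hour 12.
Coating needs all of heat treatment (finishes hour 12); dimensional inspection (finishes hour 9). That puts its earliest start at hour 12; it finishes at 12 + 4 = hour 16.
Final packaging has to wait for coating (finishes hour 16); heat treatment (finishes hour 12). The latest of these is hour 16, so final packaging runs hour 16 to 16 + 2 = hour 18.

18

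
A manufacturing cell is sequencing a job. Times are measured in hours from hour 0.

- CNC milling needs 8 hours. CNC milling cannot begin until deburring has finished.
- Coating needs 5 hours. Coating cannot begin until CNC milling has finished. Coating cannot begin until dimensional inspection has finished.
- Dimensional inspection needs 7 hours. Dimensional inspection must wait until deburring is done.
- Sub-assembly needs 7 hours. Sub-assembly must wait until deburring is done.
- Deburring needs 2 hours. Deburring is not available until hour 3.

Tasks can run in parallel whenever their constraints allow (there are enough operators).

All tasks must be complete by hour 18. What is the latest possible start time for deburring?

3

To finish by hour 18, coating (duration 5) must start no later than hour 13.
CNC milling feeds into coating (must start by hour 13); so CNC milling must finish by hour 13 and therefore start by hour 5.
Dimensional inspection must finish before coating (must start by hour 13). With a 7-hour duration, dimensional inspection must start by 13 − 7 = hour 6.
Sub-assembly must finish by hour 18; it takes 7 hours, so it must start by 18 − 7 = hour 11.
Deburring must finish in time for CNC milling (must start by hour 5); dimensional inspection (must start by hour 6); sub-assembly (must start by hour 11). The tightest is hour 5, so deburring must start by 5 − 2 = hour 3.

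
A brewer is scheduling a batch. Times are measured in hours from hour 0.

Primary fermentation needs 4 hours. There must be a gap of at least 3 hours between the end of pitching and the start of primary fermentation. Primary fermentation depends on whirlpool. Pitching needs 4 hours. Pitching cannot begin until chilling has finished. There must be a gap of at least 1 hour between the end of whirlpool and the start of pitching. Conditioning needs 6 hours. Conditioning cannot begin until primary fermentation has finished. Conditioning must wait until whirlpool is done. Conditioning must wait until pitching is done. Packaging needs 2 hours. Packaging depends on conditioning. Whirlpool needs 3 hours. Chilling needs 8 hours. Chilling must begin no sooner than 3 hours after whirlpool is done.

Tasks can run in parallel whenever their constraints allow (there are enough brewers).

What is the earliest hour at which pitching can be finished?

18

Nothing blocks whirlpool, so it runs from hour 0 to hour 3.
Chilling cannot begin until whirlpool (finishes hour 3, plus 3-hour gap → hour 6). It runs from hour 6 to 6 + 8 = hour 14.
Pitching has to wait for chilling (finishes hour 14); whirlpool (finishes hour 3, plus 1-hour gap → hour 4). The latest of these is hour 14, so pitching runs hour 14 to 14 + 4 = hour 18.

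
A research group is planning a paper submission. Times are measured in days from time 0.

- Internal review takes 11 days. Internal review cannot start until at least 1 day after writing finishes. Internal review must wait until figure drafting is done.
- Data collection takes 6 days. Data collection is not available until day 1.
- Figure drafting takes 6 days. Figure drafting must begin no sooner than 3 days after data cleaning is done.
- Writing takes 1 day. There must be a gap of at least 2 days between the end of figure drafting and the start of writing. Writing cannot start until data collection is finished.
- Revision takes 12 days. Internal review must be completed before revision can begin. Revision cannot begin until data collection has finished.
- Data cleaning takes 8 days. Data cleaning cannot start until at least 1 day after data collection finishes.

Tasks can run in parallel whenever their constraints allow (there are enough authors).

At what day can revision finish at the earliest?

52

Data collection waits on its own release at day 1, so it starts at day 1 and finishes at 1 + 6 = day 7.
Data cleaning cannot begin until data collection (finishes day 7, plus 1-day gap → day 8). It runs from day 8 to 8 + 8 = day 16.
Figure drafting cannot begin until data cleaning (finishes day 16, plus 3-day gap → day 19). It runs from day 19 to 19 + 6 = day 25.
Writing needs all of figure drafting (finishes day 25, plus 2-day gap → day 27); data collection (finishes day 7). That puts its earliest start at day 27; it finishes at 27 + 1 = day 28.
Internal review needs all of writing (finishes day 28, plus 1-day gap → day 29); figure drafting (finishes day 25). That puts its earliest start at day 29; it finishes at 29 + 11 = day 40.
Revision has to wait for internal review (finishes day 40); data collection (finishes day 7). The latest of these is day 40, so revision runs day 40 to 40 + 12 = day 52.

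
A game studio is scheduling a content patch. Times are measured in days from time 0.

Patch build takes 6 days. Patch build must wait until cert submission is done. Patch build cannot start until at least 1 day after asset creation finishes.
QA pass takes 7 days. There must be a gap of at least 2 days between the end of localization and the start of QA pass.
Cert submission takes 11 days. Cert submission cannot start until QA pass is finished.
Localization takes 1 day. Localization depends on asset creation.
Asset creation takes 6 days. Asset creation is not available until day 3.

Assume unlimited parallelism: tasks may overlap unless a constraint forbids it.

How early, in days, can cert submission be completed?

30

Asset creation waits on its own release at day 3, so it starts at day 3 and finishes at 3 + 6 = day 9.
Localization waits on asset creation (finishes day 9), so it starts at day 9 and finishes at 9 + 1 = day 10.
QA pass waits on localization (finishes day 10, plus 2-day gap → day 12), so it starts at day 12 and finishes at 12 + 7 = day 19.
After QA pass (finishes day 19), cert submission can start at day 19 and finishes at day 30.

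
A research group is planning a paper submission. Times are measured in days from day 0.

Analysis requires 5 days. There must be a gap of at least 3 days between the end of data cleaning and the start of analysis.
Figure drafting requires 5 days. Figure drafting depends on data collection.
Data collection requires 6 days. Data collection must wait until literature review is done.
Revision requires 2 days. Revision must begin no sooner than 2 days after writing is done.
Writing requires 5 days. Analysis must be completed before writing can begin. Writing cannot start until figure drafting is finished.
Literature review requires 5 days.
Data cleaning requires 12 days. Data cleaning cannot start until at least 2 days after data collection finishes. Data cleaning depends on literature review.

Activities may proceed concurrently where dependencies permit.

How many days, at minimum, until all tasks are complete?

Literature review has no prerequisites, so it starts at day 0 and finishes at day 5.
Data collection cannot begin until literature review (finishes day 5). It runs from day 5 to 5 + 6 = day 11.
After data collection (finishes day 11), figure drafting can start at day 11 and finishes at day 16.
Data cleaning needs all of data collection (finishes day 11, plus 2-day gap → day 13); literature review (finishes day 5). That puts its earliest start at day 13; it finishes at 13 + 12 = day 25.
Analysis waits on data cleaning (finishes day 25, plus 3-day gap → day 28), so it starts at day 28 and finishes at 28 + 5 = day 33.
For writing: analysis (finishes day 33); figure drafting (finishes day 16). Taking the maximum gives a start of day 33, and it finishes at 33 + 5 = day 38.
After writing (finishes day 38, plus 2-day gap → day 40), revision can start at day 40 and finishes at day 42.
All tasks are finished once the last one completes. Finish times: Literature review at 5, Data collection at 11, Data cleaning at 25, Analysis at 33, Figure drafting at 16, Writing at 38, Revision at 42. The latest is day 42.

42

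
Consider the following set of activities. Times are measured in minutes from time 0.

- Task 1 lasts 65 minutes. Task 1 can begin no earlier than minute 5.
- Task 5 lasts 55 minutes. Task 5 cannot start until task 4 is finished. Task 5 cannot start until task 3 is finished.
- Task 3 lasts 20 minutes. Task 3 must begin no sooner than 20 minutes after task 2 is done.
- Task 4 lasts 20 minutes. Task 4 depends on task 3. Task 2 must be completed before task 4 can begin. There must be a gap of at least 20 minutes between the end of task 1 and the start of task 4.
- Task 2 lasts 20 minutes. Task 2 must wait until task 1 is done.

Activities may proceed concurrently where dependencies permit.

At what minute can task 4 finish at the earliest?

150

After its own release at minute 5, task 1 can start at minute 5 and finishes at minute 70.
After task 1 (finishes minute 70), task 2 can start at minute 70 and finishes at minute 90.
After task 2 (finishes minute 90, plus 20-minute gap → minute 110), task 3 can start at minute 110 and finishes at minute 130.
Task 4 needs all of task 3 (finishes minute 130); task 2 (finishes minute 90); task 1 (finishes minute 70, plus 20-minute gap → minute 90). That puts its earliest start at minute 130; it finishes at 130 + 20 = minute 150.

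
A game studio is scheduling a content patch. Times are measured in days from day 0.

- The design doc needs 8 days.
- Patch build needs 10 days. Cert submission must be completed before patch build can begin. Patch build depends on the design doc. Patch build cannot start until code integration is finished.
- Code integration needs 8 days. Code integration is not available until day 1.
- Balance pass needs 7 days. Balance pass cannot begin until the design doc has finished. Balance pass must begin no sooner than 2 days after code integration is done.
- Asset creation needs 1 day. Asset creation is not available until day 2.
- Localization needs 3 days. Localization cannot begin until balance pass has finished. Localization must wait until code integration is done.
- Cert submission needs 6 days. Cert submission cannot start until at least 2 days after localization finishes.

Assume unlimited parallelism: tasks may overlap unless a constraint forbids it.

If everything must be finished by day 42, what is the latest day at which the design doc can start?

6

Patch build must finish by day 42; it takes 10 days, so it must start by 42 − 10 = day 32.
Since patch build (must start by day 32) depends on it, cert submission must finish by day 32. Backing off its 6-day duration gives a latest start of day 26.
Since cert submission (must start by day 26, minus 2-day gap → day 24) depends on it, localization must finish by day 24. Backing off its 3-day duration gives a latest start of day 21.
Balance pass must finish before localization (must start by day 21). With a 7-day duration, balance pass must start by 21 − 7 = day 14.
The design doc has several dependents: balance pass (must start by day 14); patch build (must start by day 32). The earliest of those limits is day 14, so the design doc must start by 14 − 8 = day 6.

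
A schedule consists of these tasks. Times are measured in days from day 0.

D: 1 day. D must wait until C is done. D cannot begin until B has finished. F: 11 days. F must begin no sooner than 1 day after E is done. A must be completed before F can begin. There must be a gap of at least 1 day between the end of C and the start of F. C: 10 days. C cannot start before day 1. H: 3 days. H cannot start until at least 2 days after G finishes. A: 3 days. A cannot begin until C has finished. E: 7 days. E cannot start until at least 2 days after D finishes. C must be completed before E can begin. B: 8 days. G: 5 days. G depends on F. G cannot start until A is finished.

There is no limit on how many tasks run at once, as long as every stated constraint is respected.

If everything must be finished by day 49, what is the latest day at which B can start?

9

H must finish by day 49; it takes 3 days, so it must start by 49 − 3 = day 46.
Since H (must start by day 46, minus 2-day gap → day 44) depends on it, G must finish by day 44. Backing off its 5-day duration gives a latest start of day 39.
Since G (must start by day 39) depends on it, F must finish by day 39. Backing off its 11-day duration gives a latest start of day 28.
E must finish before F (must start by day 28, minus 1-day gap → day 27). With a 7-day duration, E must start by 27 − 7 = day 20.
D feeds into E (must start by day 20, minus 2-day gap → day 18); so D must finish by day 18 and therefore start by day 17.
B feeds into D (must start by day 17); so B must finish by day 17 and therefore start by day 9.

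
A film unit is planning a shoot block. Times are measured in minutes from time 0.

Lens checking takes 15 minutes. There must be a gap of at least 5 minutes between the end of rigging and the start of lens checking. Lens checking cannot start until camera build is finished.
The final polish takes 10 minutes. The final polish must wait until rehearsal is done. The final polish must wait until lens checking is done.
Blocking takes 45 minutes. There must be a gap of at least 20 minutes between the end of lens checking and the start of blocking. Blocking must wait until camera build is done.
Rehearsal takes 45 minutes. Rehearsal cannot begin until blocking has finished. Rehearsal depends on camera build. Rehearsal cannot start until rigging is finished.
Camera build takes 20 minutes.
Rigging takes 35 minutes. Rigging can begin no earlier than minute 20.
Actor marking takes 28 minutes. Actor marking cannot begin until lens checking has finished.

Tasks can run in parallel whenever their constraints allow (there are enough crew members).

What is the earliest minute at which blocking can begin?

Camera build has no prerequisites, so it starts at minute 0 and finishes at minute 20.
Rigging waits on its own release at minute 20, so it starts at minute 20 and finishes at 20 + 35 = minute 55.
For lens checking: rigging (finishes minute 55, plus 5-minute gap → minute 60); camera build (finishes minute 20). Taking the maximum gives a start of minute 60, and it finishes at 60 + 15 = minute 75.
Blocking waits on lens checking (finishes minute 75, plus 20-minute gap → minute 95); camera build (finishes minute 20). The latest of these is minute 95, which is the earliest blocking can start.

95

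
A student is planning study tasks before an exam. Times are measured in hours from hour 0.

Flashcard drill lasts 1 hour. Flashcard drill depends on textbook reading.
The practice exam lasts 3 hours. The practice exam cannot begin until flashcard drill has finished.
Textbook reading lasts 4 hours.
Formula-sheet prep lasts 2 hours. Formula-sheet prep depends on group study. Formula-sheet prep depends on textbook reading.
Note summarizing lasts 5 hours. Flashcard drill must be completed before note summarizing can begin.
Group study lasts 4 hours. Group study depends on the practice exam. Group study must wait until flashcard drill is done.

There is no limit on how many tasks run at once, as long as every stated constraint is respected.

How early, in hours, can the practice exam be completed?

8

Textbook reading can start immediately at hour 0; it finishes at hour 4.
Flashcard drill waits on textbook reading (finishes hour 4), so it starts at hour 4 and finishes at 4 + 1 = hour 5.
After flashcard drill (finishes hour 5), the practice exam can start at hour 5 and finishes at hour 8.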